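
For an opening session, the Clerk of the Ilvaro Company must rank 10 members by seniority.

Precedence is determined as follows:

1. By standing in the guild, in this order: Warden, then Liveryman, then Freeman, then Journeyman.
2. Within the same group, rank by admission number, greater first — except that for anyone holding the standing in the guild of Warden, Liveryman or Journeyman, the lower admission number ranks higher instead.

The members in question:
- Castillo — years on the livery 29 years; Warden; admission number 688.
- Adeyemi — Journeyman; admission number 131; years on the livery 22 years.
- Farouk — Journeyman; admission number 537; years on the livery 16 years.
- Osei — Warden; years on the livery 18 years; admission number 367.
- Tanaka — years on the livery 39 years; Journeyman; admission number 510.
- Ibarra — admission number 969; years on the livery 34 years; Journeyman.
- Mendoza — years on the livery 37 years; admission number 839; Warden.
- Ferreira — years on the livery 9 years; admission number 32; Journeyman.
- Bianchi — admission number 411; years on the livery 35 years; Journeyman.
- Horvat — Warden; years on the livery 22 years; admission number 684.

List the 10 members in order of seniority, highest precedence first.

By standing in the guild: Osei, Horvat, Castillo and Mendoza (Warden); then Ferreira, Adeyemi, Bianchi, Tanaka, Farouk and Ibarra (Journeyman).
Among Osei, Horvat, Castillo and Mendoza, by admission number (lower first) (reversed rule for this group): Osei (367) before Horvat (684) before Castillo (688) before Mendoza (839).
Among Ferreira, Adeyemi, Bianchi, Tanaka, Farouk and Ibarra, by admission number (lower first) (reversed rule for this group): Ferreira (32) before Adeyemi (131) before Bianchi (411) before Tanaka (510) before Farouk (537) before Ibarra (969).
Full order: Osei, Horvat, Castillo, Mendoza, Ferreira, Adeyemi, Bianchi, Tanaka, Farouk, Ibarra.

Osei, Horvat, Castillo, Mendoza, Ferreira, Adeyemi, Bianchi, Tanaka, Farouk, Ibarra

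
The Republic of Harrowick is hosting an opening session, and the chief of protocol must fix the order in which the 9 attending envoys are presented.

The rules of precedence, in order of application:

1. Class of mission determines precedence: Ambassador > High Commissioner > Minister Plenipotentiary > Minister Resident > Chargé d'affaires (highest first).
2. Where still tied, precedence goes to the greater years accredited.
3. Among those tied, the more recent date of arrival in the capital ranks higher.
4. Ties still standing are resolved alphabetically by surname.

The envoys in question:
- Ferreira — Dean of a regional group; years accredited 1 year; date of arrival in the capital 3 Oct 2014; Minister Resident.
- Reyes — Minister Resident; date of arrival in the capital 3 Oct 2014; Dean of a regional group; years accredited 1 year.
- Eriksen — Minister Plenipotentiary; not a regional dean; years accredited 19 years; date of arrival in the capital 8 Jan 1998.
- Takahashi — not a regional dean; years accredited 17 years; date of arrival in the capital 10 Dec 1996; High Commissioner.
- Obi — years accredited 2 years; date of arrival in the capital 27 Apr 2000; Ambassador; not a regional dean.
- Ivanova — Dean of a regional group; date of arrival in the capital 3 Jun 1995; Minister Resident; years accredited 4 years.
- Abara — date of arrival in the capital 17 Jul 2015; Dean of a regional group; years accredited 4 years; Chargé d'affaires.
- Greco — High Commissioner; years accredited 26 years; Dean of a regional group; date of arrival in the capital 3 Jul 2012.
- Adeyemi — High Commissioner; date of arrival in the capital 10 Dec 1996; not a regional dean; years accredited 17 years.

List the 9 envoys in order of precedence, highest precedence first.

By class of mission: Obi (Ambassador); then Greco, Adeyemi and Takahashi (High Commissioner); then Eriksen (Minister Plenipotentiary); then Ivanova, Ferreira and Reyes (Minister Resident); then Abara (Chargé d'affaires).
Among Greco, Adeyemi and Takahashi, by years accredited (higher first): Greco (26 years) before Adeyemi and Takahashi (17 years).
Adeyemi and Takahashi both have date of arrival in the capital 10 Dec 1996, so the next rule applies.
Among Adeyemi and Takahashi, alphabetically by surname: Adeyemi before Takahashi.
Among Ivanova, Ferreira and Reyes, by years accredited (higher first): Ivanova (4 years) before Ferreira and Reyes (1 year).
Ferreira and Reyes both have date of arrival in the capital 3 Oct 2014, so the next rule applies.
Among Ferreira and Reyes, alphabetically by surname: Ferreira before Reyes.
Full order: Obi, Greco, Adeyemi, Takahashi, Eriksen, Ivanova, Ferreira, Reyes, Abara.

Obi, Greco, Adeyemi, Takahashi, Eriksen, Ivanova, Ferreira, Reyes, Abara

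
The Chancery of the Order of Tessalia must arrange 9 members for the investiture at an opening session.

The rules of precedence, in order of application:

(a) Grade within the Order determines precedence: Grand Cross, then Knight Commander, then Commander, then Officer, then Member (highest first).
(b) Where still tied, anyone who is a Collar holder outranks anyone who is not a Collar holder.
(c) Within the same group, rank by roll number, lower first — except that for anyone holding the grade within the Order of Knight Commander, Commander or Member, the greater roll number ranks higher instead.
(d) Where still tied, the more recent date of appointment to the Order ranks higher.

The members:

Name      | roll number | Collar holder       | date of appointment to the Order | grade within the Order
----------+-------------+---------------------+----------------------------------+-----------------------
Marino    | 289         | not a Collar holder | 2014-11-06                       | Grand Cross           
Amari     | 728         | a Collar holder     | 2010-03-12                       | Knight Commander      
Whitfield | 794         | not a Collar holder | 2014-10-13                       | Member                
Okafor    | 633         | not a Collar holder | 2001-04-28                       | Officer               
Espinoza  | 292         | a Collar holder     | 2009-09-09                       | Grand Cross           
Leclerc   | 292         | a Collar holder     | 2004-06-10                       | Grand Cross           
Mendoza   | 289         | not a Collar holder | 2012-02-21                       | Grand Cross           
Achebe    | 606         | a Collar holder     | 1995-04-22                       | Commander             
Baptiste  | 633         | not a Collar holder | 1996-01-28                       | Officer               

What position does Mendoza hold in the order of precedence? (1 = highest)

By grade within the Order: Espinoza, Leclerc, Marino and Mendoza (Grand Cross); then Amari (Knight Commander); then Achebe (Commander); then Okafor and Baptiste (Officer); then Whitfield (Member).
Among Espinoza, Leclerc, Marino and Mendoza, a Collar holder before not a Collar holder: Espinoza and Leclerc (a Collar holder) before Marino and Mendoza (not a Collar holder).
Espinoza and Leclerc both have roll number 292, so the next rule applies.
Among Espinoza and Leclerc, by date of appointment to the Order (later first): Espinoza (2009-09-09) before Leclerc (2004-06-10).
Marino and Mendoza both have roll number 289, so the next rule applies.
Among Marino and Mendoza, by date of appointment to the Order (later first): Marino (2014-11-06) before Mendoza (2012-02-21).
Okafor and Baptiste are each not a Collar holder, so the next rule applies.
Okafor and Baptiste both have roll number 633, so the next rule applies.
Among Okafor and Baptiste, by date of appointment to the Order (later first): Okafor (2001-04-28) before Baptiste (1996-01-28).
Order: Espinoza, Leclerc, Marino, Mendoza, Amari, Achebe, Okafor, Baptiste, Whitfield. So position 4.

4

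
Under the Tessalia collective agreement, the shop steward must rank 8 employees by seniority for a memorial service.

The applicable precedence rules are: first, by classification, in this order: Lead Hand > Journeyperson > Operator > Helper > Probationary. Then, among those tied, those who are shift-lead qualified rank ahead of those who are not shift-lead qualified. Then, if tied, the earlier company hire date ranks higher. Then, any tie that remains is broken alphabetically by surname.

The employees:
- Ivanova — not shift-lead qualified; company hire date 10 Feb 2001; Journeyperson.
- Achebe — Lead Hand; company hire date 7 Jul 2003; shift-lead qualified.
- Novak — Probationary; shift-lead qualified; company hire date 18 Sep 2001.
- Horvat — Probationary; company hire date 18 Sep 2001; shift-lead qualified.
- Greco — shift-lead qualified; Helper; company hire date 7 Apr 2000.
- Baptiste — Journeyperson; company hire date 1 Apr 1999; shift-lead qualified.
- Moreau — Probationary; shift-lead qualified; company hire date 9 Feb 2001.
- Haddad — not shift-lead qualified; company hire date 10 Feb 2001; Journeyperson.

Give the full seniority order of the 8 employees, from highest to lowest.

By classification: Achebe (Lead Hand); then Baptiste, Haddad and Ivanova (Journeyperson); then Greco (Helper); then Moreau, Horvat and Novak (Probationary).
Among Baptiste, Haddad and Ivanova, shift-lead qualified before not shift-lead qualified: Baptiste (shift-lead qualified) before Haddad and Ivanova (not shift-lead qualified).
Haddad and Ivanova both have company hire date 10 Feb 2001, so the next rule applies.
Among Haddad and Ivanova, alphabetically by surname: Haddad before Ivanova.
Moreau, Horvat and Novak are each shift-lead qualified, so the next rule applies.
Among Moreau, Horvat and Novak, by company hire date (earlier first): Moreau (9 Feb 2001) before Horvat and Novak (18 Sep 2001).
Among Horvat and Novak, alphabetically by surname: Horvat before Novak.
Full order: Achebe, Baptiste, Haddad, Ivanova, Greco, Moreau, Horvat, Novak.

Achebe, Baptiste, Haddad, Ivanova, Greco, Moreau, Horvat, Novak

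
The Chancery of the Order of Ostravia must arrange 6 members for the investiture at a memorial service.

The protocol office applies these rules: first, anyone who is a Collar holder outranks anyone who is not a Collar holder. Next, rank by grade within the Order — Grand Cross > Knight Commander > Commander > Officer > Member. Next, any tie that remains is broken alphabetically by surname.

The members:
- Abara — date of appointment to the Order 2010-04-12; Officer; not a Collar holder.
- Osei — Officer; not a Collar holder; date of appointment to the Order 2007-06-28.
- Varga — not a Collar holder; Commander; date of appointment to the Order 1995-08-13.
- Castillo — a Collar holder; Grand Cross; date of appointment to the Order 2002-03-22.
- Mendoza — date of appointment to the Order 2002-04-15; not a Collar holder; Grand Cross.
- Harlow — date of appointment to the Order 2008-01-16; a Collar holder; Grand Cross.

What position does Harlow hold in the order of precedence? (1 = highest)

2

By the first rule: Castillo and Harlow (both a Collar holder); then Mendoza, Varga, Abara and Osei (each not a Collar holder).
Castillo and Harlow are each Grand Cross, so the next rule applies.
Among Castillo and Harlow, alphabetically by surname: Castillo before Harlow.
Among Mendoza, Varga, Abara and Osei, by grade within the Order: Mendoza (Grand Cross) before Varga (Commander) before Abara and Osei (Officer).
Among Abara and Osei, alphabetically by surname: Abara before Osei.
Order: Castillo, Harlow, Mendoza, Varga, Abara, Osei. So position 2.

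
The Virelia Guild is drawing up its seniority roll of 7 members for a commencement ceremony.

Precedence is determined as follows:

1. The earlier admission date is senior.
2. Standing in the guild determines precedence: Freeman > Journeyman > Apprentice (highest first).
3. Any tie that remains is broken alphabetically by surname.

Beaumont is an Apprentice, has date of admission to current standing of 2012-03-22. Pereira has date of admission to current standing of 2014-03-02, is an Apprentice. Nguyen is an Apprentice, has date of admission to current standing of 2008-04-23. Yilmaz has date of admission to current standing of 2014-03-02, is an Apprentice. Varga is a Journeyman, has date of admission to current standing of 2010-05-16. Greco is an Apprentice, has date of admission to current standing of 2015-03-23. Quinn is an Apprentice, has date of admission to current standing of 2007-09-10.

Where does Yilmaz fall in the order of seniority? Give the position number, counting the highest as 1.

6

By date of admission to current standing (earlier first): Quinn (2007-09-10); then Nguyen (2008-04-23); then Varga (2010-05-16); then Beaumont (2012-03-22); then Pereira and Yilmaz (both 2014-03-02); then Greco (2015-03-23).
Pereira and Yilmaz are each Apprentice, so the next rule applies.
Among Pereira and Yilmaz, alphabetically by surname: Pereira before Yilmaz.
Order: Quinn, Nguyen, Varga, Beaumont, Pereira, Yilmaz, Greco. So position 6.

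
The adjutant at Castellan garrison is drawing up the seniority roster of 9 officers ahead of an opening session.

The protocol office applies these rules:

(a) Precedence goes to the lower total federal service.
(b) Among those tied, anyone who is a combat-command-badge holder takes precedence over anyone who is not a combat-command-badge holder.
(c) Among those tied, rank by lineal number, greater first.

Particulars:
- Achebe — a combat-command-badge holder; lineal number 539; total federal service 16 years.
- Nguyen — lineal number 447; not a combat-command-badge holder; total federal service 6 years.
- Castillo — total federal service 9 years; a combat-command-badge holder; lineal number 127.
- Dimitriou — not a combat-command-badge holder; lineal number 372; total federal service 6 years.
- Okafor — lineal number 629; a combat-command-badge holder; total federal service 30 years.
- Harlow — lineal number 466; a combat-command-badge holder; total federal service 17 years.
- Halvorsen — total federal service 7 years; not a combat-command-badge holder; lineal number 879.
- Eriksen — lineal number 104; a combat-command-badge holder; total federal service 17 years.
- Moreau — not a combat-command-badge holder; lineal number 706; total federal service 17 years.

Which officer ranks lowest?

By total federal service (lower first): Nguyen and Dimitriou (both 6 years); then Halvorsen (7 years); then Castillo (9 years); then Achebe (16 years); then Harlow, Eriksen and Moreau (each 17 years); then Okafor (30 years).
Nguyen and Dimitriou are each not a combat-command-badge holder, so the next rule applies.
Among Nguyen and Dimitriou, by lineal number (higher first): Nguyen (447) before Dimitriou (372).
Among Harlow, Eriksen and Moreau, a combat-command-badge holder before not a combat-command-badge holder: Harlow and Eriksen (a combat-command-badge holder) before Moreau (not a combat-command-badge holder).
Among Harlow and Eriksen, by lineal number (higher first): Harlow (466) before Eriksen (104).
Order: Nguyen, Dimitriou, Halvorsen, Castillo, Achebe, Harlow, Eriksen, Moreau, Okafor.

Okafor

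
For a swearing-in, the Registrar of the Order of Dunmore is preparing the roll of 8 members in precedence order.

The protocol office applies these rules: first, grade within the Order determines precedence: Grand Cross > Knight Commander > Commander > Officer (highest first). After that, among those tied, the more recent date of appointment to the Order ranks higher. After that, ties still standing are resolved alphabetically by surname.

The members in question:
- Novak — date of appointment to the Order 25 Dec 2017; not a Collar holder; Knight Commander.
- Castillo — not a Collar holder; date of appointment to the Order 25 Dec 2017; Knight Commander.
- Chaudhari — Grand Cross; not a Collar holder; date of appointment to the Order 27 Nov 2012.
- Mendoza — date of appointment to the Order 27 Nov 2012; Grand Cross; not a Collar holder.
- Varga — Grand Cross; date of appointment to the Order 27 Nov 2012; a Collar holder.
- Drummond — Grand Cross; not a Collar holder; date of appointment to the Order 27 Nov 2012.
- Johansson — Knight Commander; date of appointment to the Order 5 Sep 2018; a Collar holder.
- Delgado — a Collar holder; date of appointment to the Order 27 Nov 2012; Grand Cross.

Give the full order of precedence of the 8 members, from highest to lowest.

Chaudhari, Delgado, Drummond, Mendoza, Varga, Johansson, Castillo, Novak

By grade within the Order: Chaudhari, Delgado, Drummond, Mendoza and Varga (Grand Cross); then Johansson, Castillo and Novak (Knight Commander).
Chaudhari, Delgado, Drummond, Mendoza and Varga all have date of appointment to the Order 27 Nov 2012, so the next rule applies.
Among Chaudhari, Delgado, Drummond, Mendoza and Varga, alphabetically by surname: Chaudhari before Delgado before Drummond before Mendoza before Varga.
Among Johansson, Castillo and Novak, by date of appointment to the Order (later first): Johansson (5 Sep 2018) before Castillo and Novak (25 Dec 2017).
Among Castillo and Novak, alphabetically by surname: Castillo before Novak.
Full order: Chaudhari, Delgado, Drummond, Mendoza, Varga, Johansson, Castillo, Novak.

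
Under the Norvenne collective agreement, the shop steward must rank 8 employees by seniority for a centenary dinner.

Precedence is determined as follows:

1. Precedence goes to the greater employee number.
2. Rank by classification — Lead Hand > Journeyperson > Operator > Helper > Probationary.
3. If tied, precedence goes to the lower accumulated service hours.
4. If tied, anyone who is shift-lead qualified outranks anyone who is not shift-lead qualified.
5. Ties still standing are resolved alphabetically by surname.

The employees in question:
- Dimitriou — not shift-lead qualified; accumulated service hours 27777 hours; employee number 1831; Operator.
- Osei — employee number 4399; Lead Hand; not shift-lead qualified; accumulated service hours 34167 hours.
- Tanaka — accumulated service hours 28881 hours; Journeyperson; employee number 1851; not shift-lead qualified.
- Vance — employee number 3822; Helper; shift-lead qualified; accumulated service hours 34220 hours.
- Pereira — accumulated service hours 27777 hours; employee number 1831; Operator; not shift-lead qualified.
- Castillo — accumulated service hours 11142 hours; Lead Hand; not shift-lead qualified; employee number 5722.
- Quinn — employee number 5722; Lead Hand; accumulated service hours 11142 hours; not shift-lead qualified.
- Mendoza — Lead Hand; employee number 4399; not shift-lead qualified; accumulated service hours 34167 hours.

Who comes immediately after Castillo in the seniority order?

Quinn

By employee number (higher first): Castillo and Quinn (both 5722); then Mendoza and Osei (both 4399); then Vance (3822); then Tanaka (1851); then Dimitriou and Pereira (both 1831).
Castillo and Quinn are each Lead Hand, so the next rule applies.
Castillo and Quinn both have accumulated service hours 11142 hours, so the next rule applies.
Castillo and Quinn are each not shift-lead qualified, so the next rule applies.
Among Castillo and Quinn, alphabetically by surname: Castillo before Quinn.
Mendoza and Osei are each Lead Hand, so the next rule applies.
Mendoza and Osei both have accumulated service hours 34167 hours, so the next rule applies.
Mendoza and Osei are each not shift-lead qualified, so the next rule applies.
Among Mendoza and Osei, alphabetically by surname: Mendoza before Osei.
Dimitriou and Pereira are each Operator, so the next rule applies.
Dimitriou and Pereira both have accumulated service hours 27777 hours, so the next rule applies.
Dimitriou and Pereira are each not shift-lead qualified, so the next rule applies.
Among Dimitriou and Pereira, alphabetically by surname: Dimitriou before Pereira.
Order: Castillo, Quinn, Mendoza, Osei, Vance, Tanaka, Dimitriou, Pereira.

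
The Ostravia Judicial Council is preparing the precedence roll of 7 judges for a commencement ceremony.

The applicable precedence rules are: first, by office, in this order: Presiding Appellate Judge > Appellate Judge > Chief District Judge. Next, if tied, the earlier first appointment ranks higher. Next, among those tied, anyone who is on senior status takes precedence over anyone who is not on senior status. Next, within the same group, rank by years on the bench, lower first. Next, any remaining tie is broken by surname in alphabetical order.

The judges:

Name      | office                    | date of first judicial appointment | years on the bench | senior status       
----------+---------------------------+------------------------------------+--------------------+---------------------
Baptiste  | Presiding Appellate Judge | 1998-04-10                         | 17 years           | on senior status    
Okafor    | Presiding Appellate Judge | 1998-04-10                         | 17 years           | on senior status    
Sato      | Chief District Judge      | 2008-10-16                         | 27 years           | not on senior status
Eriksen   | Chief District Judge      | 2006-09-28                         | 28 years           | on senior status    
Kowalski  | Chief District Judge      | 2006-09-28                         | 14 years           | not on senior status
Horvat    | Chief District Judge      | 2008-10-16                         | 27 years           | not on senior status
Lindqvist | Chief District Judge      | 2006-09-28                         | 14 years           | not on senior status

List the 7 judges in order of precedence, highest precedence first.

Baptiste, Okafor, Eriksen, Kowalski, Lindqvist, Horvat, Sato

By office: Baptiste and Okafor (Presiding Appellate Judge); then Eriksen, Kowalski, Lindqvist, Horvat and Sato (Chief District Judge).
Baptiste and Okafor both have date of first judicial appointment 1998-04-10, so the next rule applies.
Baptiste and Okafor are each on senior status, so the next rule applies.
Baptiste and Okafor both have years on the bench 17 years, so the next rule applies.
Among Baptiste and Okafor, alphabetically by surname: Baptiste before Okafor.
Among Eriksen, Kowalski, Lindqvist, Horvat and Sato, by date of first judicial appointment (earlier first): Eriksen, Kowalski and Lindqvist (2006-09-28) before Horvat and Sato (2008-10-16).
Among Eriksen, Kowalski and Lindqvist, on senior status before not on senior status: Eriksen (on senior status) before Kowalski and Lindqvist (not on senior status).
Kowalski and Lindqvist both have years on the bench 14 years, so the next rule applies.
Among Kowalski and Lindqvist, alphabetically by surname: Kowalski before Lindqvist.
Horvat and Sato are each not on senior status, so the next rule applies.
Horvat and Sato both have years on the bench 27 years, so the next rule applies.
Among Horvat and Sato, alphabetically by surname: Horvat before Sato.
Full order: Baptiste, Okafor, Eriksen, Kowalski, Lindqvist, Horvat, Sato.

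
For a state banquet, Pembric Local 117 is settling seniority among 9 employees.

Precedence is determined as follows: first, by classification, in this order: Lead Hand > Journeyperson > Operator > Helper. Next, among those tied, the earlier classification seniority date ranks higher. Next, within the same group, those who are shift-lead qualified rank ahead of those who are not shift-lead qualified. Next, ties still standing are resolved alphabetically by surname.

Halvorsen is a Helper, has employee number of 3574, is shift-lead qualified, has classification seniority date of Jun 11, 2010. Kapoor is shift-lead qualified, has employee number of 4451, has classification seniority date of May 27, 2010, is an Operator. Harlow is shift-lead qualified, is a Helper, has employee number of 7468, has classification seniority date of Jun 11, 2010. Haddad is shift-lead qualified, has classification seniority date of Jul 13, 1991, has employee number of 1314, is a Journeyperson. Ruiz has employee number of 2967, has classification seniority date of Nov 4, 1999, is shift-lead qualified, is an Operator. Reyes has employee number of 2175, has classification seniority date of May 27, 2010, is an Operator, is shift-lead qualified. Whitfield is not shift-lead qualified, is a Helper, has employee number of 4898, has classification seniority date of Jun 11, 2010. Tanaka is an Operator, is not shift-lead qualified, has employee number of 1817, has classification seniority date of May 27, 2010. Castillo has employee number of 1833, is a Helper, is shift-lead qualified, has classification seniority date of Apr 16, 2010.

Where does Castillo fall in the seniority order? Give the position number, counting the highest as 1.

6

By classification: Haddad (Journeyperson); then Ruiz, Kapoor, Reyes and Tanaka (Operator); then Castillo, Halvorsen, Harlow and Whitfield (Helper).
Among Ruiz, Kapoor, Reyes and Tanaka, by classification seniority date (earlier first): Ruiz (Nov 4, 1999) before Kapoor, Reyes and Tanaka (May 27, 2010).
Among Kapoor, Reyes and Tanaka, shift-lead qualified before not shift-lead qualified: Kapoor and Reyes (shift-lead qualified) before Tanaka (not shift-lead qualified).
Among Kapoor and Reyes, alphabetically by surname: Kapoor before Reyes.
Among Castillo, Halvorsen, Harlow and Whitfield, by classification seniority date (earlier first): Castillo (Apr 16, 2010) before Halvorsen, Harlow and Whitfield (Jun 11, 2010).
Among Halvorsen, Harlow and Whitfield, shift-lead qualified before not shift-lead qualified: Halvorsen and Harlow (shift-lead qualified) before Whitfield (not shift-lead qualified).
Among Halvorsen and Harlow, alphabetically by surname: Halvorsen before Harlow.
Order: Haddad, Ruiz, Kapoor, Reyes, Tanaka, Castillo, Halvorsen, Harlow, Whitfield. So position 6.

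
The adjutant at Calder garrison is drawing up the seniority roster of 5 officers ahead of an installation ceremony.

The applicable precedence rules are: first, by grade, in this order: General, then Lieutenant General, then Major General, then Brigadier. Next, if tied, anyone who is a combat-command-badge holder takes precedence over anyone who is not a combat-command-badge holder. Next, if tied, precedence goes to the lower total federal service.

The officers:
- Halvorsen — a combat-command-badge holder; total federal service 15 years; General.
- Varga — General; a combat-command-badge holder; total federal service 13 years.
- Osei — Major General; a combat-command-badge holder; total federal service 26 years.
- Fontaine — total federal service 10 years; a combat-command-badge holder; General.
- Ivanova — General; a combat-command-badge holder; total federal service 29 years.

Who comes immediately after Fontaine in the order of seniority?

Varga

By grade: Fontaine, Varga, Halvorsen and Ivanova (General); then Osei (Major General).
Fontaine, Varga, Halvorsen and Ivanova are each a combat-command-badge holder, so the next rule applies.
Among Fontaine, Varga, Halvorsen and Ivanova, by total federal service (lower first): Fontaine (10 years) before Varga (13 years) before Halvorsen (15 years) before Ivanova (29 years).
Order: Fontaine, Varga, Halvorsen, Ivanova, Osei.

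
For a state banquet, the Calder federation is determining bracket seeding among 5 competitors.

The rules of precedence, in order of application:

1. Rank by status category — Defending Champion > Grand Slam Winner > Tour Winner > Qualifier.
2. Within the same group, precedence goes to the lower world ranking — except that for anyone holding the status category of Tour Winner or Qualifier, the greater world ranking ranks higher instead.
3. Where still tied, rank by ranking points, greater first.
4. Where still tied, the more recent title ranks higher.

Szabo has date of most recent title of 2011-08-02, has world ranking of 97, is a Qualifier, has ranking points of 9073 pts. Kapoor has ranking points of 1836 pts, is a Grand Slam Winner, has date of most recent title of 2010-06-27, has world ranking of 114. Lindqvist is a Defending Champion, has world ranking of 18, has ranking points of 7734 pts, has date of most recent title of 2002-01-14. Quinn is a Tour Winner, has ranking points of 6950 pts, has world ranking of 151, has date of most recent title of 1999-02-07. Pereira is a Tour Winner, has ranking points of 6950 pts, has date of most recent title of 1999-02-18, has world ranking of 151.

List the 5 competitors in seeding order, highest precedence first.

By status category: Lindqvist (Defending Champion); then Kapoor (Grand Slam Winner); then Pereira and Quinn (Tour Winner); then Szabo (Qualifier).
Pereira and Quinn both have world ranking 151, so the next rule applies.
Pereira and Quinn both have ranking points 6950 pts, so the next rule applies.
Among Pereira and Quinn, by date of most recent title (later first): Pereira (1999-02-18) before Quinn (1999-02-07).
Full order: Lindqvist, Kapoor, Pereira, Quinn, Szabo.

Lindqvist, Kapoor, Pereira, Quinn, Szabo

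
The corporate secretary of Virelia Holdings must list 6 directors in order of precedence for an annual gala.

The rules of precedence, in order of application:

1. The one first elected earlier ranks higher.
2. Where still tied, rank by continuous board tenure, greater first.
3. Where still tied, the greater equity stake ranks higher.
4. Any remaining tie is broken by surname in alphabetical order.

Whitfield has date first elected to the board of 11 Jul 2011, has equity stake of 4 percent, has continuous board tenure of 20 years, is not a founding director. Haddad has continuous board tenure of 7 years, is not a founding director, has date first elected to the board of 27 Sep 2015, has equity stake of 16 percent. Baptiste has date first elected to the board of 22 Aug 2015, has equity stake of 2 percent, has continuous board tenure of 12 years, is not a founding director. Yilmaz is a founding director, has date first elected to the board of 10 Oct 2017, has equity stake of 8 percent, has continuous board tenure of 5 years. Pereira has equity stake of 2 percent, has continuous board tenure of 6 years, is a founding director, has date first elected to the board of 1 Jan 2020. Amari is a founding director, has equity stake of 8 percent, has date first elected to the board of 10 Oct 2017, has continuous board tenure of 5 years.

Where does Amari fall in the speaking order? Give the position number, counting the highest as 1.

By date first elected to the board (earlier first): Whitfield (11 Jul 2011); then Baptiste (22 Aug 2015); then Haddad (27 Sep 2015); then Amari and Yilmaz (both 10 Oct 2017); then Pereira (1 Jan 2020).
Amari and Yilmaz both have continuous board tenure 5 years, so the next rule applies.
Amari and Yilmaz both have equity stake 8 percent, so the next rule applies.
Among Amari and Yilmaz, alphabetically by surname: Amari before Yilmaz.
Order: Whitfield, Baptiste, Haddad, Amari, Yilmaz, Pereira. So position 4.

4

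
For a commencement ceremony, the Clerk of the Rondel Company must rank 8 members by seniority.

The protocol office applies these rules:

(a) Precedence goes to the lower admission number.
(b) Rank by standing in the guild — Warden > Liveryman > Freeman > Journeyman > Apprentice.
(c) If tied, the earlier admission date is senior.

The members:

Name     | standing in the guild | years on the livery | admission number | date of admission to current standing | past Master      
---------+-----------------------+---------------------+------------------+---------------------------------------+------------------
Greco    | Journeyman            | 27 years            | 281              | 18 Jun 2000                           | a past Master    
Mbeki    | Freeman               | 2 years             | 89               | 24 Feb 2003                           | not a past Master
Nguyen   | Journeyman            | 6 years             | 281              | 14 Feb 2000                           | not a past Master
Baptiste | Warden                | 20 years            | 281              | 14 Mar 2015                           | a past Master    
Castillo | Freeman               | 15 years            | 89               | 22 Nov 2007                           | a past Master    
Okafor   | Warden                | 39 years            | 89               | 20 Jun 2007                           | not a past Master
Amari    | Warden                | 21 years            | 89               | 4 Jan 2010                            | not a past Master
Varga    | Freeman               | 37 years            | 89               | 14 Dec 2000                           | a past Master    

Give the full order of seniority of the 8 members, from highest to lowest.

Okafor, Amari, Varga, Mbeki, Castillo, Baptiste, Nguyen, Greco

By admission number (lower first): Okafor, Amari, Varga, Mbeki and Castillo (each 89); then Baptiste, Nguyen and Greco (each 281).
Among Okafor, Amari, Varga, Mbeki and Castillo, by standing in the guild: Okafor and Amari (Warden) before Varga, Mbeki and Castillo (Freeman).
Among Okafor and Amari, by date of admission to current standing (earlier first): Okafor (20 Jun 2007) before Amari (4 Jan 2010).
Among Varga, Mbeki and Castillo, by date of admission to current standing (earlier first): Varga (14 Dec 2000) before Mbeki (24 Feb 2003) before Castillo (22 Nov 2007).
Among Baptiste, Nguyen and Greco, by standing in the guild: Baptiste (Warden) before Nguyen and Greco (Journeyman).
Among Nguyen and Greco, by date of admission to current standing (earlier first): Nguyen (14 Feb 2000) before Greco (18 Jun 2000).
Full order: Okafor, Amari, Varga, Mbeki, Castillo, Baptiste, Nguyen, Greco.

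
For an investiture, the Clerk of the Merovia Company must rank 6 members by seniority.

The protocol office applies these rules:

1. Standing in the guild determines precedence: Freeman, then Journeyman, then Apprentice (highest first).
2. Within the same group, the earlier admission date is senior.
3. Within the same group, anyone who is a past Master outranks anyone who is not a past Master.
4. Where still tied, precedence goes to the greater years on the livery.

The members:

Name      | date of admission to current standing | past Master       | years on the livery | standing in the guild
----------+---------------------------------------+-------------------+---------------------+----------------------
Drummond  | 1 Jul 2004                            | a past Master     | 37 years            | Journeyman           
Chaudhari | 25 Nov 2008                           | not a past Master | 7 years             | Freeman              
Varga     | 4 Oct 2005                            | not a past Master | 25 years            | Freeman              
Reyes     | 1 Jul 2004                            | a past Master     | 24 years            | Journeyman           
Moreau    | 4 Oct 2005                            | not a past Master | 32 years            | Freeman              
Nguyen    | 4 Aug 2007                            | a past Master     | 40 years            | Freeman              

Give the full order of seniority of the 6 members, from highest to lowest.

Moreau, Varga, Nguyen, Chaudhari, Drummond, Reyes

By standing in the guild: Moreau, Varga, Nguyen and Chaudhari (Freeman); then Drummond and Reyes (Journeyman).
Among Moreau, Varga, Nguyen and Chaudhari, by date of admission to current standing (earlier first): Moreau and Varga (4 Oct 2005) before Nguyen (4 Aug 2007) before Chaudhari (25 Nov 2008).
Moreau and Varga are each not a past Master, so the next rule applies.
Among Moreau and Varga, by years on the livery (higher first): Moreau (32 years) before Varga (25 years).
Drummond and Reyes both have date of admission to current standing 1 Jul 2004, so the next rule applies.
Drummond and Reyes are each a past Master, so the next rule applies.
Among Drummond and Reyes, by years on the livery (higher first): Drummond (37 years) before Reyes (24 years).
Full order: Moreau, Varga, Nguyen, Chaudhari, Drummond, Reyes.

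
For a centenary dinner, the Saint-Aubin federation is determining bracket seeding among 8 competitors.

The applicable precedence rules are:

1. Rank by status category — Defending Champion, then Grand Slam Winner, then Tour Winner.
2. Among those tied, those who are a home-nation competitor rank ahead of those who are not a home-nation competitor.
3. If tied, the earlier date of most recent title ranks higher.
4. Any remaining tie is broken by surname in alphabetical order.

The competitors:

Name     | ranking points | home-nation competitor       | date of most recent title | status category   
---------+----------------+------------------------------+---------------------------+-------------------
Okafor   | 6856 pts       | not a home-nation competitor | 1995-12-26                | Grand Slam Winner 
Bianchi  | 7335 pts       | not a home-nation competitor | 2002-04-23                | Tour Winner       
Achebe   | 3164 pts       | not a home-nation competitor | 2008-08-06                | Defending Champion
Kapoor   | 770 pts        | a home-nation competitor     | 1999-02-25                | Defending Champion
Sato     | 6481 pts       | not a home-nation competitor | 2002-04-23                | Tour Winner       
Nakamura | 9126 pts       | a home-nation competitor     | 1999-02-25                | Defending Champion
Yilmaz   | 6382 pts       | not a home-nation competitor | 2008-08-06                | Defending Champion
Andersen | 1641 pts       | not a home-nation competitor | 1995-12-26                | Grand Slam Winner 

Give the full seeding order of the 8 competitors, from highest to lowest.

Kapoor, Nakamura, Achebe, Yilmaz, Andersen, Okafor, Bianchi, Sato

By status category: Kapoor, Nakamura, Achebe and Yilmaz (Defending Champion); then Andersen and Okafor (Grand Slam Winner); then Bianchi and Sato (Tour Winner).
Among Kapoor, Nakamura, Achebe and Yilmaz, a home-nation competitor before not a home-nation competitor: Kapoor and Nakamura (a home-nation competitor) before Achebe and Yilmaz (not a home-nation competitor).
Kapoor and Nakamura both have date of most recent title 1999-02-25, so the next rule applies.
Among Kapoor and Nakamura, alphabetically by surname: Kapoor before Nakamura.
Achebe and Yilmaz both have date of most recent title 2008-08-06, so the next rule applies.
Among Achebe and Yilmaz, alphabetically by surname: Achebe before Yilmaz.
Andersen and Okafor are each not a home-nation competitor, so the next rule applies.
Andersen and Okafor both have date of most recent title 1995-12-26, so the next rule applies.
Among Andersen and Okafor, alphabetically by surname: Andersen before Okafor.
Bianchi and Sato are each not a home-nation competitor, so the next rule applies.
Bianchi and Sato both have date of most recent title 2002-04-23, so the next rule applies.
Among Bianchi and Sato, alphabetically by surname: Bianchi before Sato.
Full order: Kapoor, Nakamura, Achebe, Yilmaz, Andersen, Okafor, Bianchi, Sato.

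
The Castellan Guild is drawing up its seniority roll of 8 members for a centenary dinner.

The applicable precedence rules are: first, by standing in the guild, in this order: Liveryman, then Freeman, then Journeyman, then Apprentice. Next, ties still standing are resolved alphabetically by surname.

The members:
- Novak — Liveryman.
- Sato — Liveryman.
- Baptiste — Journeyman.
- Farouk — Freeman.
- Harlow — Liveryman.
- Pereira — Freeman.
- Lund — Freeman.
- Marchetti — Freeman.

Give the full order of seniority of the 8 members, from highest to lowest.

By standing in the guild: Harlow, Novak and Sato (Liveryman); then Farouk, Lund, Marchetti and Pereira (Freeman); then Baptiste (Journeyman).
Among Harlow, Novak and Sato, alphabetically by surname: Harlow before Novak before Sato.
Among Farouk, Lund, Marchetti and Pereira, alphabetically by surname: Farouk before Lund before Marchetti before Pereira.
Full order: Harlow, Novak, Sato, Farouk, Lund, Marchetti, Pereira, Baptiste.

Harlow, Novak, Sato, Farouk, Lund, Marchetti, Pereira, Baptiste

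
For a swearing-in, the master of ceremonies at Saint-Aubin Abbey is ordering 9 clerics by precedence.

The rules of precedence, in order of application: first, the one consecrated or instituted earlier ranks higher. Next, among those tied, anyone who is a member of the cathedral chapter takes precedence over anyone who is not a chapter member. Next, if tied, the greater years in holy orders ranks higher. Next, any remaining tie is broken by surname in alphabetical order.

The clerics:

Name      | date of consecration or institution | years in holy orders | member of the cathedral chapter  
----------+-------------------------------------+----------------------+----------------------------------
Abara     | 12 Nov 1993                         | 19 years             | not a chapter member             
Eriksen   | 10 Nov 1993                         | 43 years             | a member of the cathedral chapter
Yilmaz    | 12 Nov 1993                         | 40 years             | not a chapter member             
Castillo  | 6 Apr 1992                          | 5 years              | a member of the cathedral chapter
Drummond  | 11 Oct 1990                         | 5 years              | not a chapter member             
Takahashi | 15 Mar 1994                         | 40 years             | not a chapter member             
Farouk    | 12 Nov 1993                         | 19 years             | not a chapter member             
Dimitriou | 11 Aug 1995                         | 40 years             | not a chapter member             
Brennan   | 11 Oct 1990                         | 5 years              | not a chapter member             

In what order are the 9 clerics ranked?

Brennan, Drummond, Castillo, Eriksen, Yilmaz, Abara, Farouk, Takahashi, Dimitriou

By date of consecration or institution (earlier first): Brennan and Drummond (both 11 Oct 1990); then Castillo (6 Apr 1992); then Eriksen (10 Nov 1993); then Yilmaz, Abara and Farouk (each 12 Nov 1993); then Takahashi (15 Mar 1994); then Dimitriou (11 Aug 1995).
Brennan and Drummond are each not a chapter member, so the next rule applies.
Brennan and Drummond both have years in holy orders 5 years, so the next rule applies.
Among Brennan and Drummond, alphabetically by surname: Brennan before Drummond.
Yilmaz, Abara and Farouk are each not a chapter member, so the next rule applies.
Among Yilmaz, Abara and Farouk, by years in holy orders (higher first): Yilmaz (40 years) before Abara and Farouk (19 years).
Among Abara and Farouk, alphabetically by surname: Abara before Farouk.
Full order: Brennan, Drummond, Castillo, Eriksen, Yilmaz, Abara, Farouk, Takahashi, Dimitriou.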